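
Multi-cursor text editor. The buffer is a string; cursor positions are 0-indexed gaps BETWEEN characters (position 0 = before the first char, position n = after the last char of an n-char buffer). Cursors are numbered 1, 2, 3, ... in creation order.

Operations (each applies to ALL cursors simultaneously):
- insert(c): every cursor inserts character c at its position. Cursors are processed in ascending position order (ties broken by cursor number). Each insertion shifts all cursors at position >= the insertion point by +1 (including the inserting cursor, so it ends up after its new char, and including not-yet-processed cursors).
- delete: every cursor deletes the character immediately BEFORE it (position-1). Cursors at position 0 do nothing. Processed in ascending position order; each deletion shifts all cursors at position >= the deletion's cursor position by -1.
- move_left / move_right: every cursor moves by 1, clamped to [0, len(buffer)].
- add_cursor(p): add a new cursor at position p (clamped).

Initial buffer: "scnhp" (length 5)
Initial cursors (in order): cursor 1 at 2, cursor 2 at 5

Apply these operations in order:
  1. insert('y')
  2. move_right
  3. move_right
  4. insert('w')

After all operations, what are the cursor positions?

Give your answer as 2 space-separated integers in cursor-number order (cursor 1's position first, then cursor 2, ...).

Answer: 6 9

Derivation:
After op 1 (insert('y')): buffer="scynhpy" (len 7), cursors c1@3 c2@7, authorship ..1...2
After op 2 (move_right): buffer="scynhpy" (len 7), cursors c1@4 c2@7, authorship ..1...2
After op 3 (move_right): buffer="scynhpy" (len 7), cursors c1@5 c2@7, authorship ..1...2
After op 4 (insert('w')): buffer="scynhwpyw" (len 9), cursors c1@6 c2@9, authorship ..1..1.22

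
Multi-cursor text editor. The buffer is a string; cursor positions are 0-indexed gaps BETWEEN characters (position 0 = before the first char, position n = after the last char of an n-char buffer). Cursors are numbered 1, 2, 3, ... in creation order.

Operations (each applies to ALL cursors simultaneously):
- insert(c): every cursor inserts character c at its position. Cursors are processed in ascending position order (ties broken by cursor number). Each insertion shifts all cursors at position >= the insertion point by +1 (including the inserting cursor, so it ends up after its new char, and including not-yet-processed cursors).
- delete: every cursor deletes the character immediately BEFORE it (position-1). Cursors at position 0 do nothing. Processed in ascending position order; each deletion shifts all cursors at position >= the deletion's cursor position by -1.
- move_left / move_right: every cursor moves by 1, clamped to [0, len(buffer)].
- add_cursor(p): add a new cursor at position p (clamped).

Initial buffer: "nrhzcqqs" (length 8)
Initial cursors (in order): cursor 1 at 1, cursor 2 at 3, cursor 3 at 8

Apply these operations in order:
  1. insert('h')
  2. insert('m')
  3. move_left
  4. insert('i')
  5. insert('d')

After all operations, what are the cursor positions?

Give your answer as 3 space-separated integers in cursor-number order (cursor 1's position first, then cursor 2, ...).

Answer: 4 10 19

Derivation:
After op 1 (insert('h')): buffer="nhrhhzcqqsh" (len 11), cursors c1@2 c2@5 c3@11, authorship .1..2.....3
After op 2 (insert('m')): buffer="nhmrhhmzcqqshm" (len 14), cursors c1@3 c2@7 c3@14, authorship .11..22.....33
After op 3 (move_left): buffer="nhmrhhmzcqqshm" (len 14), cursors c1@2 c2@6 c3@13, authorship .11..22.....33
After op 4 (insert('i')): buffer="nhimrhhimzcqqshim" (len 17), cursors c1@3 c2@8 c3@16, authorship .111..222.....333
After op 5 (insert('d')): buffer="nhidmrhhidmzcqqshidm" (len 20), cursors c1@4 c2@10 c3@19, authorship .1111..2222.....3333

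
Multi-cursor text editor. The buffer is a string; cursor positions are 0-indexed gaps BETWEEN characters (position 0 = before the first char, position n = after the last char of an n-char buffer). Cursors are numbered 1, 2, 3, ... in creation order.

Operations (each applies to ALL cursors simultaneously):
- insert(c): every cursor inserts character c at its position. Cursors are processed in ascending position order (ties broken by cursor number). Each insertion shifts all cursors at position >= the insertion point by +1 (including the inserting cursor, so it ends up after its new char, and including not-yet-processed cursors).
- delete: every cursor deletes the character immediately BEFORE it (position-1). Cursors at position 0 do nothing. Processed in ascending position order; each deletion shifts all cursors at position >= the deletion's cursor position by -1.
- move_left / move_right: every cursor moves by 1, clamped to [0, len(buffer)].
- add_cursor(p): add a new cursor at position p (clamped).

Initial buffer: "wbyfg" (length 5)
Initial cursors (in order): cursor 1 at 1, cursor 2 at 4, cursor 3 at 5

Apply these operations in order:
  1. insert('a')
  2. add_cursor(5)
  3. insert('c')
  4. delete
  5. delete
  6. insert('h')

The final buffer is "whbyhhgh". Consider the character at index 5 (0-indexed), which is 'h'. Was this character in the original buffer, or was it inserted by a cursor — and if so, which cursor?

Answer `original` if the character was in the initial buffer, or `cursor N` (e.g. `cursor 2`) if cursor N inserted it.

Answer: cursor 4

Derivation:
After op 1 (insert('a')): buffer="wabyfaga" (len 8), cursors c1@2 c2@6 c3@8, authorship .1...2.3
After op 2 (add_cursor(5)): buffer="wabyfaga" (len 8), cursors c1@2 c4@5 c2@6 c3@8, authorship .1...2.3
After op 3 (insert('c')): buffer="wacbyfcacgac" (len 12), cursors c1@3 c4@7 c2@9 c3@12, authorship .11...422.33
After op 4 (delete): buffer="wabyfaga" (len 8), cursors c1@2 c4@5 c2@6 c3@8, authorship .1...2.3
After op 5 (delete): buffer="wbyg" (len 4), cursors c1@1 c2@3 c4@3 c3@4, authorship ....
After op 6 (insert('h')): buffer="whbyhhgh" (len 8), cursors c1@2 c2@6 c4@6 c3@8, authorship .1..24.3
Authorship (.=original, N=cursor N): . 1 . . 2 4 . 3
Index 5: author = 4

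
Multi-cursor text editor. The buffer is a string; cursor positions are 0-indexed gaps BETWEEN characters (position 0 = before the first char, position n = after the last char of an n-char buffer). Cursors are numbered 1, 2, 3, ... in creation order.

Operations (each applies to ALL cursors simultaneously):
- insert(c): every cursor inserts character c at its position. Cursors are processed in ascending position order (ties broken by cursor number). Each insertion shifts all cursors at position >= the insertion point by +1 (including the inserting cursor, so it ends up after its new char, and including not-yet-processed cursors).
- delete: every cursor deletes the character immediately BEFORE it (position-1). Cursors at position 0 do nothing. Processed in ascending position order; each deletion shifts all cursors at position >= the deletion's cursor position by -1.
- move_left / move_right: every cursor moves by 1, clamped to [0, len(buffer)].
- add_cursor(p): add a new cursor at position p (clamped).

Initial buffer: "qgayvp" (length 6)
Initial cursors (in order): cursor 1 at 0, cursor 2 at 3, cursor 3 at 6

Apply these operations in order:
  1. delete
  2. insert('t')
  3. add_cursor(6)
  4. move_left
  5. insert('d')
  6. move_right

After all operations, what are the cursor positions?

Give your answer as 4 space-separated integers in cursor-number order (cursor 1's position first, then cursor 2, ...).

After op 1 (delete): buffer="qgyv" (len 4), cursors c1@0 c2@2 c3@4, authorship ....
After op 2 (insert('t')): buffer="tqgtyvt" (len 7), cursors c1@1 c2@4 c3@7, authorship 1..2..3
After op 3 (add_cursor(6)): buffer="tqgtyvt" (len 7), cursors c1@1 c2@4 c4@6 c3@7, authorship 1..2..3
After op 4 (move_left): buffer="tqgtyvt" (len 7), cursors c1@0 c2@3 c4@5 c3@6, authorship 1..2..3
After op 5 (insert('d')): buffer="dtqgdtydvdt" (len 11), cursors c1@1 c2@5 c4@8 c3@10, authorship 11..22.4.33
After op 6 (move_right): buffer="dtqgdtydvdt" (len 11), cursors c1@2 c2@6 c4@9 c3@11, authorship 11..22.4.33

Answer: 2 6 11 9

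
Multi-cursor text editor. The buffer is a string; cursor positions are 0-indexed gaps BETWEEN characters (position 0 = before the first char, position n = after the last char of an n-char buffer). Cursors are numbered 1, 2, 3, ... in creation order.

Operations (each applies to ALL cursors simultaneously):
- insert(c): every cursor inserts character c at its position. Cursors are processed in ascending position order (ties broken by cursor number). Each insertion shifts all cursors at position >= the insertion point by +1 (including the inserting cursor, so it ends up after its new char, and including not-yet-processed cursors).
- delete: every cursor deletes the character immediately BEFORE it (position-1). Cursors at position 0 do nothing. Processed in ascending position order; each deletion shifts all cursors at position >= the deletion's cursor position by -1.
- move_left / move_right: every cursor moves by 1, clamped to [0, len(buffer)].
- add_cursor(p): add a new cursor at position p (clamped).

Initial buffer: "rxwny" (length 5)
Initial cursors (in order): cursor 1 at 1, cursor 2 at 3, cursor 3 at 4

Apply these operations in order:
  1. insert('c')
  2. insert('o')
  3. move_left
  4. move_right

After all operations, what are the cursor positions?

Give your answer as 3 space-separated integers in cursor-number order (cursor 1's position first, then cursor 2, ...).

After op 1 (insert('c')): buffer="rcxwcncy" (len 8), cursors c1@2 c2@5 c3@7, authorship .1..2.3.
After op 2 (insert('o')): buffer="rcoxwconcoy" (len 11), cursors c1@3 c2@7 c3@10, authorship .11..22.33.
After op 3 (move_left): buffer="rcoxwconcoy" (len 11), cursors c1@2 c2@6 c3@9, authorship .11..22.33.
After op 4 (move_right): buffer="rcoxwconcoy" (len 11), cursors c1@3 c2@7 c3@10, authorship .11..22.33.

Answer: 3 7 10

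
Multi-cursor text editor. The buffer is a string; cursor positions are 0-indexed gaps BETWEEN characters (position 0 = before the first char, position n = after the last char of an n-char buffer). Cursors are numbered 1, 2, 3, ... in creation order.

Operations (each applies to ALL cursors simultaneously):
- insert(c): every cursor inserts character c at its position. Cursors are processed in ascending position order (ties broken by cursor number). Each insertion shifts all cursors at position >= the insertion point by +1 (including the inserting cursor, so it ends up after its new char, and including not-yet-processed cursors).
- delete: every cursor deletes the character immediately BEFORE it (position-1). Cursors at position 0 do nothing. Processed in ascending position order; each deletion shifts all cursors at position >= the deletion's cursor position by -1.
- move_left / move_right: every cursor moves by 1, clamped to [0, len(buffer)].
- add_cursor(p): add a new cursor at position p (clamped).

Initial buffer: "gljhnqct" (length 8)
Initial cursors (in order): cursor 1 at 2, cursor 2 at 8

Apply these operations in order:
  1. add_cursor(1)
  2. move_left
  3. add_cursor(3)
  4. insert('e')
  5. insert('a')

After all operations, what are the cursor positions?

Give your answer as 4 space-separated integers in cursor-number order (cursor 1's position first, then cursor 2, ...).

After op 1 (add_cursor(1)): buffer="gljhnqct" (len 8), cursors c3@1 c1@2 c2@8, authorship ........
After op 2 (move_left): buffer="gljhnqct" (len 8), cursors c3@0 c1@1 c2@7, authorship ........
After op 3 (add_cursor(3)): buffer="gljhnqct" (len 8), cursors c3@0 c1@1 c4@3 c2@7, authorship ........
After op 4 (insert('e')): buffer="egeljehnqcet" (len 12), cursors c3@1 c1@3 c4@6 c2@11, authorship 3.1..4....2.
After op 5 (insert('a')): buffer="eagealjeahnqceat" (len 16), cursors c3@2 c1@5 c4@9 c2@15, authorship 33.11..44....22.

Answer: 5 15 2 9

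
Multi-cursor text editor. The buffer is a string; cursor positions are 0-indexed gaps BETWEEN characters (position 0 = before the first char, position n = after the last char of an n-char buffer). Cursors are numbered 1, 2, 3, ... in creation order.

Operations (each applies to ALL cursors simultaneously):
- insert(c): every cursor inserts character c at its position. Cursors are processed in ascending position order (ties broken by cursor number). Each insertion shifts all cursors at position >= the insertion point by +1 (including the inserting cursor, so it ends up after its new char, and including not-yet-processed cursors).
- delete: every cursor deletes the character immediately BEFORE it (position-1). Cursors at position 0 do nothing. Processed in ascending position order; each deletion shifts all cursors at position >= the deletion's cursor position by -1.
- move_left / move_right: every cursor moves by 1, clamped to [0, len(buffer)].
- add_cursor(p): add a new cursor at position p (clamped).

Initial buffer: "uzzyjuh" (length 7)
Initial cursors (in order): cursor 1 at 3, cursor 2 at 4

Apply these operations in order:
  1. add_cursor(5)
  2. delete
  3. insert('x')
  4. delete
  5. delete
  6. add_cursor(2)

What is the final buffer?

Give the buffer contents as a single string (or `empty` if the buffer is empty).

Answer: uh

Derivation:
After op 1 (add_cursor(5)): buffer="uzzyjuh" (len 7), cursors c1@3 c2@4 c3@5, authorship .......
After op 2 (delete): buffer="uzuh" (len 4), cursors c1@2 c2@2 c3@2, authorship ....
After op 3 (insert('x')): buffer="uzxxxuh" (len 7), cursors c1@5 c2@5 c3@5, authorship ..123..
After op 4 (delete): buffer="uzuh" (len 4), cursors c1@2 c2@2 c3@2, authorship ....
After op 5 (delete): buffer="uh" (len 2), cursors c1@0 c2@0 c3@0, authorship ..
After op 6 (add_cursor(2)): buffer="uh" (len 2), cursors c1@0 c2@0 c3@0 c4@2, authorship ..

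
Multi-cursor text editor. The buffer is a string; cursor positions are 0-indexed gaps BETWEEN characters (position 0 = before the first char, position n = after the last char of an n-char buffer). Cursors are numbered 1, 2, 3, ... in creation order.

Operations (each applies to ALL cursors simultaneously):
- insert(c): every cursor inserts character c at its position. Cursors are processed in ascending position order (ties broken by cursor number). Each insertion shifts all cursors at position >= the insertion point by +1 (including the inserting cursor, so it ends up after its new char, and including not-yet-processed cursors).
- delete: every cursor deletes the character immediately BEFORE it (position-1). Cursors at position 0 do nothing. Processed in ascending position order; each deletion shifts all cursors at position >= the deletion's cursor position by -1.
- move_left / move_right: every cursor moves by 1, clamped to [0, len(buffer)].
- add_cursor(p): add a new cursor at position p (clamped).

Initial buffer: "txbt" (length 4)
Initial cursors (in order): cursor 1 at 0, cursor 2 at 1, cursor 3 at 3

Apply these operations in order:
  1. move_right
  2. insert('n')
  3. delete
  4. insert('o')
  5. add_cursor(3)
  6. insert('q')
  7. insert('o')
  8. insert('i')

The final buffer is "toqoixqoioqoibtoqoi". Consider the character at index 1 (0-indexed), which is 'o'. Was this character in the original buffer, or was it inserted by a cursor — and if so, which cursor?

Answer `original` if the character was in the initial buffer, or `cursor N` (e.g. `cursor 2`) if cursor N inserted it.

After op 1 (move_right): buffer="txbt" (len 4), cursors c1@1 c2@2 c3@4, authorship ....
After op 2 (insert('n')): buffer="tnxnbtn" (len 7), cursors c1@2 c2@4 c3@7, authorship .1.2..3
After op 3 (delete): buffer="txbt" (len 4), cursors c1@1 c2@2 c3@4, authorship ....
After op 4 (insert('o')): buffer="toxobto" (len 7), cursors c1@2 c2@4 c3@7, authorship .1.2..3
After op 5 (add_cursor(3)): buffer="toxobto" (len 7), cursors c1@2 c4@3 c2@4 c3@7, authorship .1.2..3
After op 6 (insert('q')): buffer="toqxqoqbtoq" (len 11), cursors c1@3 c4@5 c2@7 c3@11, authorship .11.422..33
After op 7 (insert('o')): buffer="toqoxqooqobtoqo" (len 15), cursors c1@4 c4@7 c2@10 c3@15, authorship .111.44222..333
After op 8 (insert('i')): buffer="toqoixqoioqoibtoqoi" (len 19), cursors c1@5 c4@9 c2@13 c3@19, authorship .1111.4442222..3333
Authorship (.=original, N=cursor N): . 1 1 1 1 . 4 4 4 2 2 2 2 . . 3 3 3 3
Index 1: author = 1

Answer: cursor 1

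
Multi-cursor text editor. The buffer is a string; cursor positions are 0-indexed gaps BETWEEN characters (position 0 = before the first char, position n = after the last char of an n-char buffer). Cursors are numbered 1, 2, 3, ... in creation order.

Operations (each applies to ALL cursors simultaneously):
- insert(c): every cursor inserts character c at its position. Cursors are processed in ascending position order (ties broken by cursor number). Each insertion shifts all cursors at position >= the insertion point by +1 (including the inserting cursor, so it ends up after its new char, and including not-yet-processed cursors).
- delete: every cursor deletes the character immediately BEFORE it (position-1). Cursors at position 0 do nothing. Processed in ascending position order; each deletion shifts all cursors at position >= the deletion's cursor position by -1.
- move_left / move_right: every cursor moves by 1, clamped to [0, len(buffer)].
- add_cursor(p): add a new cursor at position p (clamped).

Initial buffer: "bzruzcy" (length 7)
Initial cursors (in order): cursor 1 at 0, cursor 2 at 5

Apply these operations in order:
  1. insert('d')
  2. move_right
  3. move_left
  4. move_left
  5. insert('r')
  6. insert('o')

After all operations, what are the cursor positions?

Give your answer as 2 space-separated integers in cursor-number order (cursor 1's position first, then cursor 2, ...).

After op 1 (insert('d')): buffer="dbzruzdcy" (len 9), cursors c1@1 c2@7, authorship 1.....2..
After op 2 (move_right): buffer="dbzruzdcy" (len 9), cursors c1@2 c2@8, authorship 1.....2..
After op 3 (move_left): buffer="dbzruzdcy" (len 9), cursors c1@1 c2@7, authorship 1.....2..
After op 4 (move_left): buffer="dbzruzdcy" (len 9), cursors c1@0 c2@6, authorship 1.....2..
After op 5 (insert('r')): buffer="rdbzruzrdcy" (len 11), cursors c1@1 c2@8, authorship 11.....22..
After op 6 (insert('o')): buffer="rodbzruzrodcy" (len 13), cursors c1@2 c2@10, authorship 111.....222..

Answer: 2 10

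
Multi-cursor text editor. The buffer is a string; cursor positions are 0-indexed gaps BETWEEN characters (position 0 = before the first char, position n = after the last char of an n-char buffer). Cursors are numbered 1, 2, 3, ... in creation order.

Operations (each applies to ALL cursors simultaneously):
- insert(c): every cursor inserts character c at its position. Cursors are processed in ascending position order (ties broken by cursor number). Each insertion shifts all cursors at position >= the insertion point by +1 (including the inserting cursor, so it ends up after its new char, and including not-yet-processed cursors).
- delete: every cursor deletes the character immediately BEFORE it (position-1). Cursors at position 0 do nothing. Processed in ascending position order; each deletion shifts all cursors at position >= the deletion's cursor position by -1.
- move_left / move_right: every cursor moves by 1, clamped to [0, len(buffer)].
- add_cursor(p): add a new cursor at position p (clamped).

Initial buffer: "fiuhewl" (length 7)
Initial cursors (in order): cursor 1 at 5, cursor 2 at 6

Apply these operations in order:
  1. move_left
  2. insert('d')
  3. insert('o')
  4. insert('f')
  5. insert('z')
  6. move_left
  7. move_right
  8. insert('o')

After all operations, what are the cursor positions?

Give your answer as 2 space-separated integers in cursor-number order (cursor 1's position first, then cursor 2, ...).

Answer: 9 15

Derivation:
After op 1 (move_left): buffer="fiuhewl" (len 7), cursors c1@4 c2@5, authorship .......
After op 2 (insert('d')): buffer="fiuhdedwl" (len 9), cursors c1@5 c2@7, authorship ....1.2..
After op 3 (insert('o')): buffer="fiuhdoedowl" (len 11), cursors c1@6 c2@9, authorship ....11.22..
After op 4 (insert('f')): buffer="fiuhdofedofwl" (len 13), cursors c1@7 c2@11, authorship ....111.222..
After op 5 (insert('z')): buffer="fiuhdofzedofzwl" (len 15), cursors c1@8 c2@13, authorship ....1111.2222..
After op 6 (move_left): buffer="fiuhdofzedofzwl" (len 15), cursors c1@7 c2@12, authorship ....1111.2222..
After op 7 (move_right): buffer="fiuhdofzedofzwl" (len 15), cursors c1@8 c2@13, authorship ....1111.2222..
After op 8 (insert('o')): buffer="fiuhdofzoedofzowl" (len 17), cursors c1@9 c2@15, authorship ....11111.22222..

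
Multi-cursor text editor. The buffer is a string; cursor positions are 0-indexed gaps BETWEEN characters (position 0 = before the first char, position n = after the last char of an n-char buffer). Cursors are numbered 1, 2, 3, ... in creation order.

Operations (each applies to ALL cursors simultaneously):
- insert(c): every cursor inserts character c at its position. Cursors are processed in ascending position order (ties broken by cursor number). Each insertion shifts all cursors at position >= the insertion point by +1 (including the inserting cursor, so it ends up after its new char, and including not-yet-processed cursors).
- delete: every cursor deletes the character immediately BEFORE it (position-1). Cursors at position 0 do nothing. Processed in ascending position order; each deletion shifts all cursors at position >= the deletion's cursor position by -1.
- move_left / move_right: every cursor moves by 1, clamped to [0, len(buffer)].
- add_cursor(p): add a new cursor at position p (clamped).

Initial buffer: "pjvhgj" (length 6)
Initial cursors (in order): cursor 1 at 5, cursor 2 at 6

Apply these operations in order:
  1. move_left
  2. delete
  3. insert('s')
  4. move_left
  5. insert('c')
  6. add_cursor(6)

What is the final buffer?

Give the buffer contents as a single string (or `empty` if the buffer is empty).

Answer: pjvsccsj

Derivation:
After op 1 (move_left): buffer="pjvhgj" (len 6), cursors c1@4 c2@5, authorship ......
After op 2 (delete): buffer="pjvj" (len 4), cursors c1@3 c2@3, authorship ....
After op 3 (insert('s')): buffer="pjvssj" (len 6), cursors c1@5 c2@5, authorship ...12.
After op 4 (move_left): buffer="pjvssj" (len 6), cursors c1@4 c2@4, authorship ...12.
After op 5 (insert('c')): buffer="pjvsccsj" (len 8), cursors c1@6 c2@6, authorship ...1122.
After op 6 (add_cursor(6)): buffer="pjvsccsj" (len 8), cursors c1@6 c2@6 c3@6, authorship ...1122.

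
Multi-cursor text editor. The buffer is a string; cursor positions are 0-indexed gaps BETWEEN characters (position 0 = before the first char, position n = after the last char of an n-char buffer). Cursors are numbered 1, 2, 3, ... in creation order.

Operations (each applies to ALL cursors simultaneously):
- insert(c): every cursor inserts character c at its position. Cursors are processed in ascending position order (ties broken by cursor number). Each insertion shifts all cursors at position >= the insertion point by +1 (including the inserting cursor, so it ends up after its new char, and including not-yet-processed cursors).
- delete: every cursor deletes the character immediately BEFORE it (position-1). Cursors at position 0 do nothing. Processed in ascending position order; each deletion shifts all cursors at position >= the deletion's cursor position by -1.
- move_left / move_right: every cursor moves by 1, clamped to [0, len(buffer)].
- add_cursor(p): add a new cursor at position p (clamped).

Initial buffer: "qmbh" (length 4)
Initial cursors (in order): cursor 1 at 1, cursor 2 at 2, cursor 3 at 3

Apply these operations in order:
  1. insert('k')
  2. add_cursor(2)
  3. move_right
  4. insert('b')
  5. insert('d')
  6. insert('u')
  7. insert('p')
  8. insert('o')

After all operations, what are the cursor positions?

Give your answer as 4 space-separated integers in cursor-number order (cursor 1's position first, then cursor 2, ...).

Answer: 13 20 27 13

Derivation:
After op 1 (insert('k')): buffer="qkmkbkh" (len 7), cursors c1@2 c2@4 c3@6, authorship .1.2.3.
After op 2 (add_cursor(2)): buffer="qkmkbkh" (len 7), cursors c1@2 c4@2 c2@4 c3@6, authorship .1.2.3.
After op 3 (move_right): buffer="qkmkbkh" (len 7), cursors c1@3 c4@3 c2@5 c3@7, authorship .1.2.3.
After op 4 (insert('b')): buffer="qkmbbkbbkhb" (len 11), cursors c1@5 c4@5 c2@8 c3@11, authorship .1.142.23.3
After op 5 (insert('d')): buffer="qkmbbddkbbdkhbd" (len 15), cursors c1@7 c4@7 c2@11 c3@15, authorship .1.14142.223.33
After op 6 (insert('u')): buffer="qkmbbdduukbbdukhbdu" (len 19), cursors c1@9 c4@9 c2@14 c3@19, authorship .1.1414142.2223.333
After op 7 (insert('p')): buffer="qkmbbdduuppkbbdupkhbdup" (len 23), cursors c1@11 c4@11 c2@17 c3@23, authorship .1.141414142.22223.3333
After op 8 (insert('o')): buffer="qkmbbdduuppookbbdupokhbdupo" (len 27), cursors c1@13 c4@13 c2@20 c3@27, authorship .1.14141414142.222223.33333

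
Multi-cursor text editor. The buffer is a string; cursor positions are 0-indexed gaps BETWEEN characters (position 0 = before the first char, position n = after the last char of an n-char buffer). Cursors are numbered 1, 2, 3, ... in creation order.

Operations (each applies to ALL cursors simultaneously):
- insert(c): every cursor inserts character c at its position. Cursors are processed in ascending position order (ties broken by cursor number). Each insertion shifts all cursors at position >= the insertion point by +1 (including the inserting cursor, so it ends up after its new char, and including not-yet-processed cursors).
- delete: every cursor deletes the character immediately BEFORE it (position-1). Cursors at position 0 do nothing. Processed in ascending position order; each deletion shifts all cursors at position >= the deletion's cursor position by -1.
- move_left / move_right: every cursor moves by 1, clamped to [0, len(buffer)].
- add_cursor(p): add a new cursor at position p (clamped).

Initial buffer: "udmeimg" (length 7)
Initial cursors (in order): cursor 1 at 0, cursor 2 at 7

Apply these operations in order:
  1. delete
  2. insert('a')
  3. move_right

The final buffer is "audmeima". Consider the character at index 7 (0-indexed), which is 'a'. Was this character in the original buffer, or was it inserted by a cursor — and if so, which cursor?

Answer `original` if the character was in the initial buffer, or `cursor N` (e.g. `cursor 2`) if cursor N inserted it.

Answer: cursor 2

Derivation:
After op 1 (delete): buffer="udmeim" (len 6), cursors c1@0 c2@6, authorship ......
After op 2 (insert('a')): buffer="audmeima" (len 8), cursors c1@1 c2@8, authorship 1......2
After op 3 (move_right): buffer="audmeima" (len 8), cursors c1@2 c2@8, authorship 1......2
Authorship (.=original, N=cursor N): 1 . . . . . . 2
Index 7: author = 2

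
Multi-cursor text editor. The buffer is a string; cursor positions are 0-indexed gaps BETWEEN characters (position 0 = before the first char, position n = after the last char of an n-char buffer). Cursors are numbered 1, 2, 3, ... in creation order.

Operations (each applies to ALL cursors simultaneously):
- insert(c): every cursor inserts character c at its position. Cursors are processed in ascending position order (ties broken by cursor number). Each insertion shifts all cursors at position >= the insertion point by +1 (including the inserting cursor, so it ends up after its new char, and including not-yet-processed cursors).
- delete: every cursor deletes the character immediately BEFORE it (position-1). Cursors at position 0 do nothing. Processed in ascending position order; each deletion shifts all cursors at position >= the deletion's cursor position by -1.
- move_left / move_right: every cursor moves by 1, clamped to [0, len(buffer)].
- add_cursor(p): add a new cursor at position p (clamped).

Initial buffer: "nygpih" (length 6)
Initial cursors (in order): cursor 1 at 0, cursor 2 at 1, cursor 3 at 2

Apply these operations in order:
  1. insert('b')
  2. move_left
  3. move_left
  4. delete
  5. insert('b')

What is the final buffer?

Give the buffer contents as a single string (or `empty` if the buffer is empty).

Answer: bbnbybgpih

Derivation:
After op 1 (insert('b')): buffer="bnbybgpih" (len 9), cursors c1@1 c2@3 c3@5, authorship 1.2.3....
After op 2 (move_left): buffer="bnbybgpih" (len 9), cursors c1@0 c2@2 c3@4, authorship 1.2.3....
After op 3 (move_left): buffer="bnbybgpih" (len 9), cursors c1@0 c2@1 c3@3, authorship 1.2.3....
After op 4 (delete): buffer="nybgpih" (len 7), cursors c1@0 c2@0 c3@1, authorship ..3....
After op 5 (insert('b')): buffer="bbnbybgpih" (len 10), cursors c1@2 c2@2 c3@4, authorship 12.3.3....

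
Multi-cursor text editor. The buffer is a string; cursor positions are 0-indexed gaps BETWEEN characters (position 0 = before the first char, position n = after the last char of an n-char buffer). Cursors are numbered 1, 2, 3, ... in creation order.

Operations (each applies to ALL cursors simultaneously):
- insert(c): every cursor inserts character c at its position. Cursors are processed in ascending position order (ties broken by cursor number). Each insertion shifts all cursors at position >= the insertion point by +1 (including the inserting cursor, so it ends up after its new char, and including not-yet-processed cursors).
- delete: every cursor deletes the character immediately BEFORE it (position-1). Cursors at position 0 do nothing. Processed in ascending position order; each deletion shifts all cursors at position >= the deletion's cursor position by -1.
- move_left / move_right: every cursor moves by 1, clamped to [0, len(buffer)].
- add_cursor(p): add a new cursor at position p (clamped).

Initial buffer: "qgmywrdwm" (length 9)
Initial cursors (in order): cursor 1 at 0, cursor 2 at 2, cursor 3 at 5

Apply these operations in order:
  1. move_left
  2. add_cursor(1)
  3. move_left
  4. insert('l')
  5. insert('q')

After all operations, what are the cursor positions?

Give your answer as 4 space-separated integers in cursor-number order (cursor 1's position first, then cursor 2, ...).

After op 1 (move_left): buffer="qgmywrdwm" (len 9), cursors c1@0 c2@1 c3@4, authorship .........
After op 2 (add_cursor(1)): buffer="qgmywrdwm" (len 9), cursors c1@0 c2@1 c4@1 c3@4, authorship .........
After op 3 (move_left): buffer="qgmywrdwm" (len 9), cursors c1@0 c2@0 c4@0 c3@3, authorship .........
After op 4 (insert('l')): buffer="lllqgmlywrdwm" (len 13), cursors c1@3 c2@3 c4@3 c3@7, authorship 124...3......
After op 5 (insert('q')): buffer="lllqqqqgmlqywrdwm" (len 17), cursors c1@6 c2@6 c4@6 c3@11, authorship 124124...33......

Answer: 6 6 11 6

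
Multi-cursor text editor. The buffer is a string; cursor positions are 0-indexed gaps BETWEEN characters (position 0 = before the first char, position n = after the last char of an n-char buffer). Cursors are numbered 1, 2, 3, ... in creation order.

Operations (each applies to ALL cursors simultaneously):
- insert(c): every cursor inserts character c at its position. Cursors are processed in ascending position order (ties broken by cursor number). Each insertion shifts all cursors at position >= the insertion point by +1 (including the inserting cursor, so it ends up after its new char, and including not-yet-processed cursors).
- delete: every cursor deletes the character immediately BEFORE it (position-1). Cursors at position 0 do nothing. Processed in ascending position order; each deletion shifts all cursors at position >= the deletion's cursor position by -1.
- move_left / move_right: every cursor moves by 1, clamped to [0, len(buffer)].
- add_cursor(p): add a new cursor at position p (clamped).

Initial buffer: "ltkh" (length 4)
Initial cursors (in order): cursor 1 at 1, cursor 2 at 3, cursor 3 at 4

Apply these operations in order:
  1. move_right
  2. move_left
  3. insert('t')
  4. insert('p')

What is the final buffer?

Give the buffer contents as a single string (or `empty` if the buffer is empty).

After op 1 (move_right): buffer="ltkh" (len 4), cursors c1@2 c2@4 c3@4, authorship ....
After op 2 (move_left): buffer="ltkh" (len 4), cursors c1@1 c2@3 c3@3, authorship ....
After op 3 (insert('t')): buffer="lttktth" (len 7), cursors c1@2 c2@6 c3@6, authorship .1..23.
After op 4 (insert('p')): buffer="ltptkttpph" (len 10), cursors c1@3 c2@9 c3@9, authorship .11..2323.

Answer: ltptkttpph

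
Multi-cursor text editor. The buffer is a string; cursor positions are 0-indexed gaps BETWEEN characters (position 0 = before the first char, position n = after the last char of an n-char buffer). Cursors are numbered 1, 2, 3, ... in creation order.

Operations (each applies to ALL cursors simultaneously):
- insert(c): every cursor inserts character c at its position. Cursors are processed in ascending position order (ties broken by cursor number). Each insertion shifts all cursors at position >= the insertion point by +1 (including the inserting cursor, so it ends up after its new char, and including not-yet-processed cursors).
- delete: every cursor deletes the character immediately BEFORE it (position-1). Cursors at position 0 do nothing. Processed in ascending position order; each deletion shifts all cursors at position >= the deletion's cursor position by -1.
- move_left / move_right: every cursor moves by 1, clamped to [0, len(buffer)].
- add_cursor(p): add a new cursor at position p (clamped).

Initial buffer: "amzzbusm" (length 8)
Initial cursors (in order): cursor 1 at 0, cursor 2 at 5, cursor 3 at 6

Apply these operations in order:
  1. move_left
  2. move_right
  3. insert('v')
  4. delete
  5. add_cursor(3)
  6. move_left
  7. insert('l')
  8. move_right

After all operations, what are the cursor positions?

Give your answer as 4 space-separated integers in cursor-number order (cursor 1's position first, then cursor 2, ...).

After op 1 (move_left): buffer="amzzbusm" (len 8), cursors c1@0 c2@4 c3@5, authorship ........
After op 2 (move_right): buffer="amzzbusm" (len 8), cursors c1@1 c2@5 c3@6, authorship ........
After op 3 (insert('v')): buffer="avmzzbvuvsm" (len 11), cursors c1@2 c2@7 c3@9, authorship .1....2.3..
After op 4 (delete): buffer="amzzbusm" (len 8), cursors c1@1 c2@5 c3@6, authorship ........
After op 5 (add_cursor(3)): buffer="amzzbusm" (len 8), cursors c1@1 c4@3 c2@5 c3@6, authorship ........
After op 6 (move_left): buffer="amzzbusm" (len 8), cursors c1@0 c4@2 c2@4 c3@5, authorship ........
After op 7 (insert('l')): buffer="lamlzzlblusm" (len 12), cursors c1@1 c4@4 c2@7 c3@9, authorship 1..4..2.3...
After op 8 (move_right): buffer="lamlzzlblusm" (len 12), cursors c1@2 c4@5 c2@8 c3@10, authorship 1..4..2.3...

Answer: 2 8 10 5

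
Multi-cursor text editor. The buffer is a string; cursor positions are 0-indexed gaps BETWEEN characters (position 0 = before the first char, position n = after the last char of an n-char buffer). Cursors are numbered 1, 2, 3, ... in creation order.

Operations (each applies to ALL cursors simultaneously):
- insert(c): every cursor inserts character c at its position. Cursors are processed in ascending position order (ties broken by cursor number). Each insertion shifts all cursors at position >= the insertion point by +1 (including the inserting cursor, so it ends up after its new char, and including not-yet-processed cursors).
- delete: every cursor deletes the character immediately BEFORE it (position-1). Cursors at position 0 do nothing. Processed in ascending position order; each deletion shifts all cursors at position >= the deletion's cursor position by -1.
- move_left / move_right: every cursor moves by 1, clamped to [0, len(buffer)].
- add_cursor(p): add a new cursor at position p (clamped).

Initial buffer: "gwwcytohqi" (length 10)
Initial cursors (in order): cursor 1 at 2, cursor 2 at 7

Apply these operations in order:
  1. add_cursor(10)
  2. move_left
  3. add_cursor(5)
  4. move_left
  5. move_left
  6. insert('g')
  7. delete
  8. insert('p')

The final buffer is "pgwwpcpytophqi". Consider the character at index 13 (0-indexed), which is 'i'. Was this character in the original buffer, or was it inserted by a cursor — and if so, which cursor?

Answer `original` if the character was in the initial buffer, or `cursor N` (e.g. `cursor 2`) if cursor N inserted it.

Answer: original

Derivation:
After op 1 (add_cursor(10)): buffer="gwwcytohqi" (len 10), cursors c1@2 c2@7 c3@10, authorship ..........
After op 2 (move_left): buffer="gwwcytohqi" (len 10), cursors c1@1 c2@6 c3@9, authorship ..........
After op 3 (add_cursor(5)): buffer="gwwcytohqi" (len 10), cursors c1@1 c4@5 c2@6 c3@9, authorship ..........
After op 4 (move_left): buffer="gwwcytohqi" (len 10), cursors c1@0 c4@4 c2@5 c3@8, authorship ..........
After op 5 (move_left): buffer="gwwcytohqi" (len 10), cursors c1@0 c4@3 c2@4 c3@7, authorship ..........
After op 6 (insert('g')): buffer="ggwwgcgytoghqi" (len 14), cursors c1@1 c4@5 c2@7 c3@11, authorship 1...4.2...3...
After op 7 (delete): buffer="gwwcytohqi" (len 10), cursors c1@0 c4@3 c2@4 c3@7, authorship ..........
After op 8 (insert('p')): buffer="pgwwpcpytophqi" (len 14), cursors c1@1 c4@5 c2@7 c3@11, authorship 1...4.2...3...
Authorship (.=original, N=cursor N): 1 . . . 4 . 2 . . . 3 . . .
Index 13: author = original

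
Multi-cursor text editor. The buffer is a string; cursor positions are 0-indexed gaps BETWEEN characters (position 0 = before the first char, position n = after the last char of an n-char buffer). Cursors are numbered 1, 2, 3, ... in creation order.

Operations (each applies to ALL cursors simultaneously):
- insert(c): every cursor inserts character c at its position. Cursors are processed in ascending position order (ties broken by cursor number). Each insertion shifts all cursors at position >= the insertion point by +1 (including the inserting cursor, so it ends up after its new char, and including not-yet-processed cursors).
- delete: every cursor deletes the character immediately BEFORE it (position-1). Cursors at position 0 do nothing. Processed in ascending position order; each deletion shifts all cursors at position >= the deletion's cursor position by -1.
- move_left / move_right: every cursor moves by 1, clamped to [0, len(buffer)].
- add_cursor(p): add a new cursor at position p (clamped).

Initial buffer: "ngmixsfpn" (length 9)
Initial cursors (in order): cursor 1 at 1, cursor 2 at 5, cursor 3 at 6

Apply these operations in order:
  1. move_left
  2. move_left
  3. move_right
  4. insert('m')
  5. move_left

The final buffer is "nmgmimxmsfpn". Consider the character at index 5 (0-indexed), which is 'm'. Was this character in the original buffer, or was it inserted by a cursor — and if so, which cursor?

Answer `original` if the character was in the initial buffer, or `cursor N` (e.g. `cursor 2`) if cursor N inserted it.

After op 1 (move_left): buffer="ngmixsfpn" (len 9), cursors c1@0 c2@4 c3@5, authorship .........
After op 2 (move_left): buffer="ngmixsfpn" (len 9), cursors c1@0 c2@3 c3@4, authorship .........
After op 3 (move_right): buffer="ngmixsfpn" (len 9), cursors c1@1 c2@4 c3@5, authorship .........
After op 4 (insert('m')): buffer="nmgmimxmsfpn" (len 12), cursors c1@2 c2@6 c3@8, authorship .1...2.3....
After op 5 (move_left): buffer="nmgmimxmsfpn" (len 12), cursors c1@1 c2@5 c3@7, authorship .1...2.3....
Authorship (.=original, N=cursor N): . 1 . . . 2 . 3 . . . .
Index 5: author = 2

Answer: cursor 2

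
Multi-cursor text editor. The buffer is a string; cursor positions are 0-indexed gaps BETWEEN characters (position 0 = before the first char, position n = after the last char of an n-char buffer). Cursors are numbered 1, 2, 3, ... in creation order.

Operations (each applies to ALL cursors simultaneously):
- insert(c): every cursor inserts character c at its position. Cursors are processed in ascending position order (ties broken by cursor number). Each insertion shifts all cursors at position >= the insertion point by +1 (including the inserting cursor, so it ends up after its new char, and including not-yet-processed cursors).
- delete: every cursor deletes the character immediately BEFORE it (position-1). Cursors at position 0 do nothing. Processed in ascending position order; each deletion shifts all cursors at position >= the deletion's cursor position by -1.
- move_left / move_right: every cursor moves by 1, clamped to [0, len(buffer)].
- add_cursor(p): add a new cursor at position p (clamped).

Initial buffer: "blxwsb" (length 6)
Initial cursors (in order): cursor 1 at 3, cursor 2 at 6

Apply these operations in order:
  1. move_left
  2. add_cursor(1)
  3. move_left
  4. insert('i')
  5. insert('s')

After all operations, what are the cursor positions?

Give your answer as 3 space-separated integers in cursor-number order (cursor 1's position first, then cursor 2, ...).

After op 1 (move_left): buffer="blxwsb" (len 6), cursors c1@2 c2@5, authorship ......
After op 2 (add_cursor(1)): buffer="blxwsb" (len 6), cursors c3@1 c1@2 c2@5, authorship ......
After op 3 (move_left): buffer="blxwsb" (len 6), cursors c3@0 c1@1 c2@4, authorship ......
After op 4 (insert('i')): buffer="ibilxwisb" (len 9), cursors c3@1 c1@3 c2@7, authorship 3.1...2..
After op 5 (insert('s')): buffer="isbislxwissb" (len 12), cursors c3@2 c1@5 c2@10, authorship 33.11...22..

Answer: 5 10 2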